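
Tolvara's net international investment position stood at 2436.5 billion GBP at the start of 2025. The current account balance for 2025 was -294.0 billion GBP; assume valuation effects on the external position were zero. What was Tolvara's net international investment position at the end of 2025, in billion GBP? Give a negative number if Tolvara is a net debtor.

2142.5

With no valuation effects, change in NIIP = current account = -294.0
End-of-year NIIP = 2436.5 + (-294.0) = 2142.5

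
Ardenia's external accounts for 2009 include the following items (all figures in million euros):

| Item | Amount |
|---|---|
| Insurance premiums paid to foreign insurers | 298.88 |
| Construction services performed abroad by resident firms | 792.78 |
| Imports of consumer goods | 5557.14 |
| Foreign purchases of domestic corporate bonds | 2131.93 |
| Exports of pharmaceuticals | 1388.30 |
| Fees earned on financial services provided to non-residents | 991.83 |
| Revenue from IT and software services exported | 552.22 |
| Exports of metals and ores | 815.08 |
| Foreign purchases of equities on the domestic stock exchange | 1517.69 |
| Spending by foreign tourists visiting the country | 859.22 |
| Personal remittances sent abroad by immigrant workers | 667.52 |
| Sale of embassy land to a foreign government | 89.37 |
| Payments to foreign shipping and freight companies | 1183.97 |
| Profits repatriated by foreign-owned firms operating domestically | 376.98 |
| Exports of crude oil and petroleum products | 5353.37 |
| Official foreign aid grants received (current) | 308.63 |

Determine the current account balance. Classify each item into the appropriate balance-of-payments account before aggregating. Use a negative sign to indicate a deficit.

2976.94

Goods: -5557.14 + 815.08 + 1388.30 + 5353.37 = 1999.61
Services: 552.22 + 792.78 + 991.83 + 859.22 - 1183.97 - 298.88 = 1713.20
Primary income: -376.98
Secondary income: 308.63 - 667.52 = -358.89
Current account = 1999.61 + 1713.20 + (-376.98) + (-358.89) = 2976.94
(Excluded from the current account — financial account: foreign purchases of domestic corporate bonds 2131.93, foreign purchases of equities on the domestic stock exchange 1517.69; capital account: sale of embassy land to a foreign government 89.37.)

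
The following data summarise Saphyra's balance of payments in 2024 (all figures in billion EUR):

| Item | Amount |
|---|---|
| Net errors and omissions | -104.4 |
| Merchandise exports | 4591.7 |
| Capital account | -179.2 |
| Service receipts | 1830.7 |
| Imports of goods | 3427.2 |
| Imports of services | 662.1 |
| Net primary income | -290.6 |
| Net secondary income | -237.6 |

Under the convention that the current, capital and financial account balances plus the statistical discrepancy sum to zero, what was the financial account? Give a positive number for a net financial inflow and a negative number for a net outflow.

-1521.3

Goods balance = 4591.7 - 3427.2 = 1164.5
Services balance = 1830.7 - 662.1 = 1168.6
Trade balance (goods + services) = 1164.5 + 1168.6 = 2333.1
Net primary income = -290.6
Net secondary income = -237.6
Current account = 2333.1 + (-290.6) + (-237.6) = 1804.9
Financial account = -(1804.9 + (-179.2) + (-104.4)) = -1521.3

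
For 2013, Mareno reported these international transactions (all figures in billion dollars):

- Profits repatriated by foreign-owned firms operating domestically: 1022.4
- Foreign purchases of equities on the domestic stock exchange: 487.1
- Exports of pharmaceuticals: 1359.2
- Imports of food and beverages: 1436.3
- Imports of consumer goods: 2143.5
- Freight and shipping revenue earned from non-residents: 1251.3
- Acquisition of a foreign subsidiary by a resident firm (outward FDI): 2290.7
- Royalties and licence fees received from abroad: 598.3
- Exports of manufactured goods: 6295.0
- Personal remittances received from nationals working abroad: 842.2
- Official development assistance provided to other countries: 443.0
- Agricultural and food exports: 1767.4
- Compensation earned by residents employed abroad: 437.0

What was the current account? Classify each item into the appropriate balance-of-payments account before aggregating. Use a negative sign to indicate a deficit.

Goods: 6295.0 + 1767.4 - 2143.5 - 1436.3 + 1359.2 = 5841.8
Services: 598.3 + 1251.3 = 1849.6
Primary income: 437.0 - 1022.4 = -585.4
Secondary income: 842.2 - 443.0 = 399.2
Current account = 5841.8 + 1849.6 + (-585.4) + 399.2 = 7505.2
(Excluded from the current account — financial account: foreign purchases of equities on the domestic stock exchange 487.1, acquisition of a foreign subsidiary by a resident firm (outward FDI) 2290.7.)

7505.2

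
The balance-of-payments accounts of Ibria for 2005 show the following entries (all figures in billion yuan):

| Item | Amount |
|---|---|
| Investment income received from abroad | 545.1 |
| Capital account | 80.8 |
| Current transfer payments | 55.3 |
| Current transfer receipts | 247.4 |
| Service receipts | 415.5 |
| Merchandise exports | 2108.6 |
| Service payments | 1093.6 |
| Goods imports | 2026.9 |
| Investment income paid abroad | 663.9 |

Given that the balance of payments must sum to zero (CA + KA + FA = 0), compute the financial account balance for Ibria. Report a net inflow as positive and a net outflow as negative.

Goods balance = 2108.6 - 2026.9 = 81.7
Services balance = 415.5 - 1093.6 = -678.1
Trade balance (goods + services) = 81.7 + (-678.1) = -596.4
Net primary income = 545.1 - 663.9 = -118.8
Net secondary income = 247.4 - 55.3 = 192.1
Current account = -596.4 + (-118.8) + 192.1 = -523.1
Financial account = -(-523.1 + 80.8) = 442.3

442.3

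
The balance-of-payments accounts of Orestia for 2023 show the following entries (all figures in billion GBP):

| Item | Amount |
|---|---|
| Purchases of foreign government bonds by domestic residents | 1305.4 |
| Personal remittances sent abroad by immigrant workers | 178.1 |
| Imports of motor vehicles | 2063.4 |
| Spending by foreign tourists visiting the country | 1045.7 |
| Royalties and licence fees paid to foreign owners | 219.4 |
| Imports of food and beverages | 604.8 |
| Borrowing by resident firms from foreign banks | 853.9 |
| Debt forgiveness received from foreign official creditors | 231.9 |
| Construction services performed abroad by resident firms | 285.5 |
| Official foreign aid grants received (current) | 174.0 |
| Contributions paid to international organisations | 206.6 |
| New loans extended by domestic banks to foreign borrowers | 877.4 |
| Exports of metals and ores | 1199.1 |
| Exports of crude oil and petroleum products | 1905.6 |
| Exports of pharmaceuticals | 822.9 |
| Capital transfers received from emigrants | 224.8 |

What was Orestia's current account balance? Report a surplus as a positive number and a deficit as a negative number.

2160.5

Goods: -2063.4 + 822.9 - 604.8 + 1905.6 + 1199.1 = 1259.4
Services: 285.5 + 1045.7 - 219.4 = 1111.8
Secondary income: -178.1 - 206.6 + 174.0 = -210.7
Current account = 1259.4 + 1111.8 + (-210.7) = 2160.5
(Excluded from the current account — financial account: purchases of foreign government bonds by domestic residents 1305.4, borrowing by resident firms from foreign banks 853.9, new loans extended by domestic banks to foreign borrowers 877.4; capital account: debt forgiveness received from foreign official creditors 231.9, capital transfers received from emigrants 224.8.)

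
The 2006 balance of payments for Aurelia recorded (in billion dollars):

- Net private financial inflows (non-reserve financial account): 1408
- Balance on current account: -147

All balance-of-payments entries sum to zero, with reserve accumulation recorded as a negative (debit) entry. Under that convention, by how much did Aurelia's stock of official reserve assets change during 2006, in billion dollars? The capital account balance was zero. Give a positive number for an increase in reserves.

1261

Official reserve transactions balance = -((-147) + 1408) = -1261
An accumulation of reserves is recorded as a debit (negative entry), so the change in the stock of reserves is the negative of that balance.
Change in official reserves = -(-1261) = 1261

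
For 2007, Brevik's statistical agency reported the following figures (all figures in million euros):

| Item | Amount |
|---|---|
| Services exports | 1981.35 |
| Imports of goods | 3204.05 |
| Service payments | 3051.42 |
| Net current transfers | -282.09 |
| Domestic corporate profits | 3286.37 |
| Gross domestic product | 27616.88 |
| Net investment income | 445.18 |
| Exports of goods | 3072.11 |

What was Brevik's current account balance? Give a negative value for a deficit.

-1038.92

Goods balance = 3072.11 - 3204.05 = -131.94
Services balance = 1981.35 - 3051.42 = -1070.07
Trade balance (goods + services) = -131.94 + (-1070.07) = -1202.01
Net primary income = 445.18
Net secondary income = -282.09
Current account = -1202.01 + 445.18 + (-282.09) = -1038.92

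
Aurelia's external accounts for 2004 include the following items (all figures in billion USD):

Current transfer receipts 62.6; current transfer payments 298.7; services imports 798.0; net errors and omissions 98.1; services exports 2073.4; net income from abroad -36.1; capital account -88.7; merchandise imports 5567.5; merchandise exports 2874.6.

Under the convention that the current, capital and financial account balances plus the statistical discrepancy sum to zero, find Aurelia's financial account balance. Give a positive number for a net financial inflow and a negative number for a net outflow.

1680.3

Goods balance = 2874.6 - 5567.5 = -2692.9
Services balance = 2073.4 - 798.0 = 1275.4
Trade balance (goods + services) = -2692.9 + 1275.4 = -1417.5
Net primary income = -36.1
Net secondary income = 62.6 - 298.7 = -236.1
Current account = -1417.5 + (-36.1) + (-236.1) = -1689.7
Financial account = -(-1689.7 + (-88.7) + 98.1) = 1680.3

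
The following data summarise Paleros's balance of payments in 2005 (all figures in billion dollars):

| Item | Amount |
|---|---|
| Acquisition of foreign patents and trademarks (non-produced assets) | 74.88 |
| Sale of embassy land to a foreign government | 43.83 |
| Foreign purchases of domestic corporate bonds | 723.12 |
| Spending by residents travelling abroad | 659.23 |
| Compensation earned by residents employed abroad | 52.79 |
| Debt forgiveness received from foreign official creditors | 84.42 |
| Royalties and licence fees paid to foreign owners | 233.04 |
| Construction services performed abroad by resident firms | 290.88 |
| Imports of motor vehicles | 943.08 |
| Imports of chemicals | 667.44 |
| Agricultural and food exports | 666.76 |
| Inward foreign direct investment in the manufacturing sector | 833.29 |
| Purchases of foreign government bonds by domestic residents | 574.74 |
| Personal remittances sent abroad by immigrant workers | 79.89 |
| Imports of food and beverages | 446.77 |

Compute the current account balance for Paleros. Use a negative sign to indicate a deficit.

Goods: 666.76 - 943.08 - 667.44 - 446.77 = -1390.53
Services: -659.23 - 233.04 + 290.88 = -601.39
Primary income: 52.79
Secondary income: -79.89
Current account = (-1390.53) + (-601.39) + 52.79 + (-79.89) = -2019.02
(Excluded from the current account — capital account: acquisition of foreign patents and trademarks (non-produced assets) 74.88, sale of embassy land to a foreign government 43.83, debt forgiveness received from foreign official creditors 84.42; financial account: foreign purchases of domestic corporate bonds 723.12, inward foreign direct investment in the manufacturing sector 833.29, purchases of foreign government bonds by domestic residents 574.74.)

-2019.02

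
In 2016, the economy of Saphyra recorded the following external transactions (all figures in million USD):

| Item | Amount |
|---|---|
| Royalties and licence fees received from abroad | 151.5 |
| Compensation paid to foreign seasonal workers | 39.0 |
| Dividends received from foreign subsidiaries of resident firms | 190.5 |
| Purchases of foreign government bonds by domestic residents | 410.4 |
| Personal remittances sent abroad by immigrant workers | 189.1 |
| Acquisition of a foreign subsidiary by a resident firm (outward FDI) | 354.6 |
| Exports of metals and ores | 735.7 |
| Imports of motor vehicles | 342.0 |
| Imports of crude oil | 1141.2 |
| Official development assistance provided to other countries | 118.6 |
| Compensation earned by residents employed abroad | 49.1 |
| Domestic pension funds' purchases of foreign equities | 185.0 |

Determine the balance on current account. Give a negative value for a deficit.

Goods: 735.7 - 342.0 - 1141.2 = -747.5
Services: 151.5
Primary income: 49.1 + 190.5 - 39.0 = 200.6
Secondary income: -189.1 - 118.6 = -307.7
Current account = (-747.5) + 151.5 + 200.6 + (-307.7) = -703.1
(Excluded from the current account — financial account: purchases of foreign government bonds by domestic residents 410.4, acquisition of a foreign subsidiary by a resident firm (outward FDI) 354.6, domestic pension funds' purchases of foreign equities 185.0.)

-703.1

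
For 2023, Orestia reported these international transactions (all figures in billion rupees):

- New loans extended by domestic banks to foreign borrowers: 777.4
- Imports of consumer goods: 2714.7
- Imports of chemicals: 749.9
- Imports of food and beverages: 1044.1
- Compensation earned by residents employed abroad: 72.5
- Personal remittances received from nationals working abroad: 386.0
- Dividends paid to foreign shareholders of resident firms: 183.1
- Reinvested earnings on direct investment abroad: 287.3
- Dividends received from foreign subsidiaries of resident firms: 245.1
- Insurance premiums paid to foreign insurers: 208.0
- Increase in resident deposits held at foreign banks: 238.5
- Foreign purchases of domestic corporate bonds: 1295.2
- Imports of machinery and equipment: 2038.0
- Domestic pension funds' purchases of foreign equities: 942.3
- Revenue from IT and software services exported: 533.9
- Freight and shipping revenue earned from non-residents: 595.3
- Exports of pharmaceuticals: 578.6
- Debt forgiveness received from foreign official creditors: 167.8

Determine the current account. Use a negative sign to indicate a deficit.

-4239.1

Goods: -2038.0 - 1044.1 - 749.9 - 2714.7 + 578.6 = -5968.1
Services: 595.3 + 533.9 - 208.0 = 921.2
Primary income: 245.1 - 183.1 + 72.5 + 287.3 = 421.8
Secondary income: 386.0
Current account = (-5968.1) + 921.2 + 421.8 + 386.0 = -4239.1
(Excluded from the current account — financial account: new loans extended by domestic banks to foreign borrowers 777.4, increase in resident deposits held at foreign banks 238.5, foreign purchases of domestic corporate bonds 1295.2, domestic pension funds' purchases of foreign equities 942.3; capital account: debt forgiveness received from foreign official creditors 167.8.)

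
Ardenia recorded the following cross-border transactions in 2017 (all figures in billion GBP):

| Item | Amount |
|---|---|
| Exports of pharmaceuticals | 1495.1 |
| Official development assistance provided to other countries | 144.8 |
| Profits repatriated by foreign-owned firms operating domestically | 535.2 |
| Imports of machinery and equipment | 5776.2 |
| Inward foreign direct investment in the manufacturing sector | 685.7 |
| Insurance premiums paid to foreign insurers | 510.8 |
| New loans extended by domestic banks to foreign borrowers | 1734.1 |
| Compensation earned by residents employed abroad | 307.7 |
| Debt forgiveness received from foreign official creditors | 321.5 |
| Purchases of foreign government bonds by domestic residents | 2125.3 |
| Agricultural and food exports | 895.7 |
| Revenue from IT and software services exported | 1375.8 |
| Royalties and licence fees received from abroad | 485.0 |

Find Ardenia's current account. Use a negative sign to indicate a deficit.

-2407.7

Goods: -5776.2 + 1495.1 + 895.7 = -3385.4
Services: 1375.8 - 510.8 + 485.0 = 1350.0
Primary income: 307.7 - 535.2 = -227.5
Secondary income: -144.8
Current account = (-3385.4) + 1350.0 + (-227.5) + (-144.8) = -2407.7
(Excluded from the current account — financial account: inward foreign direct investment in the manufacturing sector 685.7, new loans extended by domestic banks to foreign borrowers 1734.1, purchases of foreign government bonds by domestic residents 2125.3; capital account: debt forgiveness received from foreign official creditors 321.5.)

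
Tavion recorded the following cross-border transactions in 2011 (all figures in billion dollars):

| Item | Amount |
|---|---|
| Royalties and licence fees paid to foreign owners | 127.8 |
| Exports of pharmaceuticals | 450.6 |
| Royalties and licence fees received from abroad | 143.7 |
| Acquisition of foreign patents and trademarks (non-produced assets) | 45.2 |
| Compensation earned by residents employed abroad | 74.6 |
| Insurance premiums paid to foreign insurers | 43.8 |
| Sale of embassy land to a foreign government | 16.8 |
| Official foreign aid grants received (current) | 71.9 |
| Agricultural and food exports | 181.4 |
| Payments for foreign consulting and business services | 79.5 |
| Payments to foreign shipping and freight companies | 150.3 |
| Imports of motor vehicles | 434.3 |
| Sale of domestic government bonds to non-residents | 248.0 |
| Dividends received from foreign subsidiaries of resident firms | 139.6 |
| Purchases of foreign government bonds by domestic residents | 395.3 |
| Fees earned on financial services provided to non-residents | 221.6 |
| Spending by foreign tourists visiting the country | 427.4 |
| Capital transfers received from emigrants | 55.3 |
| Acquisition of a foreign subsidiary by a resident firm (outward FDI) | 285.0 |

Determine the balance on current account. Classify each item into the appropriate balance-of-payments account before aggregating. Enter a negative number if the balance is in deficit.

875.1

Goods: 181.4 - 434.3 + 450.6 = 197.7
Services: -150.3 - 43.8 - 79.5 + 427.4 + 143.7 + 221.6 - 127.8 = 391.3
Primary income: 74.6 + 139.6 = 214.2
Secondary income: 71.9
Current account = 197.7 + 391.3 + 214.2 + 71.9 = 875.1
(Excluded from the current account — capital account: acquisition of foreign patents and trademarks (non-produced assets) 45.2, sale of embassy land to a foreign government 16.8, capital transfers received from emigrants 55.3; financial account: sale of domestic government bonds to non-residents 248.0, purchases of foreign government bonds by domestic residents 395.3, acquisition of a foreign subsidiary by a resident firm (outward FDI) 285.0.)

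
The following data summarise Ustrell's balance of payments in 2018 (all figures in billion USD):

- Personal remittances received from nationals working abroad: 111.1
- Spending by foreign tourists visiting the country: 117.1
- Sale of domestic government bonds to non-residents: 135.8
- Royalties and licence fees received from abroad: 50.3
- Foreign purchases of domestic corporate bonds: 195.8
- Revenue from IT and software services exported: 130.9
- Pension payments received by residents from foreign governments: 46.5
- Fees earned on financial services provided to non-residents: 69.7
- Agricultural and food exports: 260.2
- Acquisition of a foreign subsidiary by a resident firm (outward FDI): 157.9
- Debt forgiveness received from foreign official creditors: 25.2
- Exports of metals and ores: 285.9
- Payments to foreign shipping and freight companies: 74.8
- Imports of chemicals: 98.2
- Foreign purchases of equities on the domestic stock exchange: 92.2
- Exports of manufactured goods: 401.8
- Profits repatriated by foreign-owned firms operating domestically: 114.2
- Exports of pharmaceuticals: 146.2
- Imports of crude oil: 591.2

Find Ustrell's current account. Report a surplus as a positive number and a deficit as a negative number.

741.3

Goods: 401.8 - 98.2 + 285.9 + 146.2 - 591.2 + 260.2 = 404.7
Services: 130.9 + 50.3 + 117.1 - 74.8 + 69.7 = 293.2
Primary income: -114.2
Secondary income: 111.1 + 46.5 = 157.6
Current account = 404.7 + 293.2 + (-114.2) + 157.6 = 741.3
(Excluded from the current account — financial account: sale of domestic government bonds to non-residents 135.8, foreign purchases of domestic corporate bonds 195.8, acquisition of a foreign subsidiary by a resident firm (outward FDI) 157.9, foreign purchases of equities on the domestic stock exchange 92.2; capital account: debt forgiveness received from foreign official creditors 25.2.)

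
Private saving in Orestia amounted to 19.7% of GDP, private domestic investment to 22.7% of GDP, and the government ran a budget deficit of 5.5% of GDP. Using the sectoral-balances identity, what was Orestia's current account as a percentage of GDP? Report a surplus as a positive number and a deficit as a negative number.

-8.5

By the sectoral-balances identity, CA = (S_private - I) + (T - G).
Private balance = 19.7 - 22.7 = -3.0
Government balance (T - G) = -5.5
CA = -3.0 + (-5.5) = -8.5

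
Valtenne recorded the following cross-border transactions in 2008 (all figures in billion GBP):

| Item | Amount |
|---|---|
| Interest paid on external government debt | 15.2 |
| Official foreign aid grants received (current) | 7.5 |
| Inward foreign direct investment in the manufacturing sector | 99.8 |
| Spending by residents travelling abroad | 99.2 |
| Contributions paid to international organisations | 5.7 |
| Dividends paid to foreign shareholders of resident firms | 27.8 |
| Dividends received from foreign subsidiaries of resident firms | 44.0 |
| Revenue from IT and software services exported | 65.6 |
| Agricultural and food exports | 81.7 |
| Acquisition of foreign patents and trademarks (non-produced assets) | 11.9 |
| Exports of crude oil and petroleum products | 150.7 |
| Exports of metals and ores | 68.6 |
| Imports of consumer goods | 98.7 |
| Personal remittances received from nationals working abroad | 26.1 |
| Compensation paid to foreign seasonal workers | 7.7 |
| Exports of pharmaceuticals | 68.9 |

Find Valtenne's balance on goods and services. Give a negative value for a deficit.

Goods: 68.9 - 98.7 + 81.7 + 150.7 + 68.6 = 271.2
Services: 65.6 - 99.2 = -33.6
Trade balance = 271.2 + (-33.6) = 237.6
(Excluded from the trade balance — primary income: interest paid on external government debt 15.2, dividends paid to foreign shareholders of resident firms 27.8, dividends received from foreign subsidiaries of resident firms 44.0, compensation paid to foreign seasonal workers 7.7; secondary income: official foreign aid grants received (current) 7.5, contributions paid to international organisations 5.7, personal remittances received from nationals working abroad 26.1; financial account: inward foreign direct investment in the manufacturing sector 99.8; capital account: acquisition of foreign patents and trademarks (non-produced assets) 11.9.)

237.6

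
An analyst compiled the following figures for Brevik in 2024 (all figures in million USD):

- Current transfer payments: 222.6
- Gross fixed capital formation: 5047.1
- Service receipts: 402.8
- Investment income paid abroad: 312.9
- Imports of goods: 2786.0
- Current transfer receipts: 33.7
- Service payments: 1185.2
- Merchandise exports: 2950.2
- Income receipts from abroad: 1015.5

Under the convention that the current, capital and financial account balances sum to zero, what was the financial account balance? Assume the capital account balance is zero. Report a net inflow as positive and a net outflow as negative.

104.5

Goods balance = 2950.2 - 2786.0 = 164.2
Services balance = 402.8 - 1185.2 = -782.4
Trade balance (goods + services) = 164.2 + (-782.4) = -618.2
Net primary income = 1015.5 - 312.9 = 702.6
Net secondary income = 33.7 - 222.6 = -188.9
Current account = -618.2 + 702.6 + (-188.9) = -104.5
Financial account = -(-104.5) = 104.5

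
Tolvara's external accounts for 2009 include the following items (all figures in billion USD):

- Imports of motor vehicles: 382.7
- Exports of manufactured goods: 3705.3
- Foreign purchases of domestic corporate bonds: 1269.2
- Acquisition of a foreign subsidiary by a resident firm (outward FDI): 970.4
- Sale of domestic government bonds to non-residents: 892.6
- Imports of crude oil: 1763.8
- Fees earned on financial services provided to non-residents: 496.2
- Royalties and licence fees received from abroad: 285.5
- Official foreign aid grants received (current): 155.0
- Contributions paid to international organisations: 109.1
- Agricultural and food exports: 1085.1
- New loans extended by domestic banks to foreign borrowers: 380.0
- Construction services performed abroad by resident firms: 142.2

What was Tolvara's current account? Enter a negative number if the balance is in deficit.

3613.7

Goods: 3705.3 - 1763.8 - 382.7 + 1085.1 = 2643.9
Services: 496.2 + 142.2 + 285.5 = 923.9
Secondary income: -109.1 + 155.0 = 45.9
Current account = 2643.9 + 923.9 + 45.9 = 3613.7
(Excluded from the current account — financial account: foreign purchases of domestic corporate bonds 1269.2, acquisition of a foreign subsidiary by a resident firm (outward FDI) 970.4, sale of domestic government bonds to non-residents 892.6, new loans extended by domestic banks to foreign borrowers 380.0.)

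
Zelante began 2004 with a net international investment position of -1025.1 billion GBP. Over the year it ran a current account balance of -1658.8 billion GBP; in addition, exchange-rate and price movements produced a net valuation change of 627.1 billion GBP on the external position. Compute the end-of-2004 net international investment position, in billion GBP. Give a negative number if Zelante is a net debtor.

-2056.8

Change in NIIP = current account + net valuation change = -1658.8 + 627.1 = -1031.7
End-of-year NIIP = -1025.1 + (-1031.7) = -2056.8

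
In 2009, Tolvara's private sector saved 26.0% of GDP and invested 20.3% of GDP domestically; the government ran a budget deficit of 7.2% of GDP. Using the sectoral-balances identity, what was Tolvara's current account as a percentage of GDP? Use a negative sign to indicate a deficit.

By the sectoral-balances identity, CA = (S_private - I) + (T - G).
Private balance = 26.0 - 20.3 = 5.7
Government balance (T - G) = -7.2
CA = 5.7 + (-7.2) = -1.5

-1.5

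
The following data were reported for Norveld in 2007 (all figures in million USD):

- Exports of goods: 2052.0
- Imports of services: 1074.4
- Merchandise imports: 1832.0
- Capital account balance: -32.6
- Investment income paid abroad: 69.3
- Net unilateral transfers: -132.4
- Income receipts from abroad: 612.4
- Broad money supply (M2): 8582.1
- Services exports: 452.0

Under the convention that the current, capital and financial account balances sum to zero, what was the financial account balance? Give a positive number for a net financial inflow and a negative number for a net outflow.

Goods balance = 2052.0 - 1832.0 = 220.0
Services balance = 452.0 - 1074.4 = -622.4
Trade balance (goods + services) = 220.0 + (-622.4) = -402.4
Net primary income = 612.4 - 69.3 = 543.1
Net secondary income = -132.4
Current account = -402.4 + 543.1 + (-132.4) = 8.3
Financial account = -(8.3 + (-32.6)) = 24.3

24.3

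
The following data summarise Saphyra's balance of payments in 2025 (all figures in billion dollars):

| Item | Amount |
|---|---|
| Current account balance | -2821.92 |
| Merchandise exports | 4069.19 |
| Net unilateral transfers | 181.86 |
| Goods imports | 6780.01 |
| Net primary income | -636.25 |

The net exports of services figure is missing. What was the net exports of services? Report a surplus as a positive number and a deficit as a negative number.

343.29

Current account = goods balance + services balance + net primary income + net secondary income
Sum of the known components = -3165.21
Net exports of services = CA - (known components) = -2821.92 - (-3165.21) = 343.29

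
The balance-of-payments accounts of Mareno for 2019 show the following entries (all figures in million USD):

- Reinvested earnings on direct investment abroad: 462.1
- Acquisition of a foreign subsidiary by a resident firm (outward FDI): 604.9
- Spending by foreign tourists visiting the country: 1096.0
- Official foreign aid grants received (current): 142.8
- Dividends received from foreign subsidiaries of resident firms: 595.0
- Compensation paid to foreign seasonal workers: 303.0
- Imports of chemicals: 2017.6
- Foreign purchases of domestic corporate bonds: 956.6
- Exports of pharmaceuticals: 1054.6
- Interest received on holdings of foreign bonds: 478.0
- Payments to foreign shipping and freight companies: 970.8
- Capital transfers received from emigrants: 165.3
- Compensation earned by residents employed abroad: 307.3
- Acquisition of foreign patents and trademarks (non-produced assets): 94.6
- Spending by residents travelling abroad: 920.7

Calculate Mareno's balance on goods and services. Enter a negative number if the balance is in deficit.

Goods: 1054.6 - 2017.6 = -963.0
Services: 1096.0 - 970.8 - 920.7 = -795.5
Trade balance = -963.0 + (-795.5) = -1758.5
(Excluded from the trade balance — primary income: reinvested earnings on direct investment abroad 462.1, dividends received from foreign subsidiaries of resident firms 595.0, compensation paid to foreign seasonal workers 303.0, interest received on holdings of foreign bonds 478.0, compensation earned by residents employed abroad 307.3; financial account: acquisition of a foreign subsidiary by a resident firm (outward FDI) 604.9, foreign purchases of domestic corporate bonds 956.6; secondary income: official foreign aid grants received (current) 142.8; capital account: capital transfers received from emigrants 165.3, acquisition of foreign patents and trademarks (non-produced assets) 94.6.)

-1758.5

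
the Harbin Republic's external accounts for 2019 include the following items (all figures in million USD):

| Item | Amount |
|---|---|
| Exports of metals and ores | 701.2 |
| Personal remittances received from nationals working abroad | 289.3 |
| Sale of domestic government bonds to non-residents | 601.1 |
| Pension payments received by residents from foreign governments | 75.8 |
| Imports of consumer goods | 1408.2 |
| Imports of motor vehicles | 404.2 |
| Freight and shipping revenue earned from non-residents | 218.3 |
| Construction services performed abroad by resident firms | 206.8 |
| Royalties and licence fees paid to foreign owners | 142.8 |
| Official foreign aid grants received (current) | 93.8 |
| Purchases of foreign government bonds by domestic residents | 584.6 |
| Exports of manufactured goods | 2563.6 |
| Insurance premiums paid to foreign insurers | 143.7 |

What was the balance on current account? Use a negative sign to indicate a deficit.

2049.9

Goods: 701.2 - 1408.2 + 2563.6 - 404.2 = 1452.4
Services: -142.8 - 143.7 + 218.3 + 206.8 = 138.6
Secondary income: 93.8 + 75.8 + 289.3 = 458.9
Current account = 1452.4 + 138.6 + 458.9 = 2049.9
(Excluded from the current account — financial account: sale of domestic government bonds to non-residents 601.1, purchases of foreign government bonds by domestic residents 584.6.)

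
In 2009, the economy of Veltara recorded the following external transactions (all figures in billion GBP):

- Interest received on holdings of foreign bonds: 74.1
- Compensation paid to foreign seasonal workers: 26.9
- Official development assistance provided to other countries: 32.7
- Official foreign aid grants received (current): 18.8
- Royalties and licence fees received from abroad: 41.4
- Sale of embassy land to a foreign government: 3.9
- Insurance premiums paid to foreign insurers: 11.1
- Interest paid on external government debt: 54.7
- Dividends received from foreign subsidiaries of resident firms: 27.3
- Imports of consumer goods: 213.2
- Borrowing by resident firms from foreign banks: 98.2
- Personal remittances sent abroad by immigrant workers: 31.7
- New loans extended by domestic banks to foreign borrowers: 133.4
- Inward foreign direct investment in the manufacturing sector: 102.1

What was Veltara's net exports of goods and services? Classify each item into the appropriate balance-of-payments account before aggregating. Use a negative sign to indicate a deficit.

-182.9

Goods: -213.2
Services: -11.1 + 41.4 = 30.3
Trade balance = -213.2 + 30.3 = -182.9
(Excluded from the trade balance — primary income: interest received on holdings of foreign bonds 74.1, compensation paid to foreign seasonal workers 26.9, interest paid on external government debt 54.7, dividends received from foreign subsidiaries of resident firms 27.3; secondary income: official development assistance provided to other countries 32.7, official foreign aid grants received (current) 18.8, personal remittances sent abroad by immigrant workers 31.7; capital account: sale of embassy land to a foreign government 3.9; financial account: borrowing by resident firms from foreign banks 98.2, new loans extended by domestic banks to foreign borrowers 133.4, inward foreign direct investment in the manufacturing sector 102.1.)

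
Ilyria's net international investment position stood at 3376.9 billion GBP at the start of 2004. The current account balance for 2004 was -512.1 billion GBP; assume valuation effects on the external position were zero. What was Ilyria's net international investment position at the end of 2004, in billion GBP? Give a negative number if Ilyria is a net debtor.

With no valuation effects, change in NIIP = current account = -512.1
End-of-year NIIP = 3376.9 + (-512.1) = 2864.8

2864.8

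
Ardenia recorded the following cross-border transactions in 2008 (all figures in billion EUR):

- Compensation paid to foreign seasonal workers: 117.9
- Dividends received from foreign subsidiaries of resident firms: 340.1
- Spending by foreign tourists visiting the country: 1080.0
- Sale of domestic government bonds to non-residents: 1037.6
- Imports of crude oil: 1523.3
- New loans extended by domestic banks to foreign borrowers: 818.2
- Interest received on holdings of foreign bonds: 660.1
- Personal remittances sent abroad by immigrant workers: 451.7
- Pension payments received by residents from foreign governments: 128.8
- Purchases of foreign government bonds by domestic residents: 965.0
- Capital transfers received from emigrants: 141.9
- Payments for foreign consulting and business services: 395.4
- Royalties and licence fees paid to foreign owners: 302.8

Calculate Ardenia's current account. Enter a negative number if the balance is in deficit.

-582.1

Goods: -1523.3
Services: -395.4 - 302.8 + 1080.0 = 381.8
Primary income: 340.1 + 660.1 - 117.9 = 882.3
Secondary income: -451.7 + 128.8 = -322.9
Current account = (-1523.3) + 381.8 + 882.3 + (-322.9) = -582.1
(Excluded from the current account — financial account: sale of domestic government bonds to non-residents 1037.6, new loans extended by domestic banks to foreign borrowers 818.2, purchases of foreign government bonds by domestic residents 965.0; capital account: capital transfers received from emigrants 141.9.)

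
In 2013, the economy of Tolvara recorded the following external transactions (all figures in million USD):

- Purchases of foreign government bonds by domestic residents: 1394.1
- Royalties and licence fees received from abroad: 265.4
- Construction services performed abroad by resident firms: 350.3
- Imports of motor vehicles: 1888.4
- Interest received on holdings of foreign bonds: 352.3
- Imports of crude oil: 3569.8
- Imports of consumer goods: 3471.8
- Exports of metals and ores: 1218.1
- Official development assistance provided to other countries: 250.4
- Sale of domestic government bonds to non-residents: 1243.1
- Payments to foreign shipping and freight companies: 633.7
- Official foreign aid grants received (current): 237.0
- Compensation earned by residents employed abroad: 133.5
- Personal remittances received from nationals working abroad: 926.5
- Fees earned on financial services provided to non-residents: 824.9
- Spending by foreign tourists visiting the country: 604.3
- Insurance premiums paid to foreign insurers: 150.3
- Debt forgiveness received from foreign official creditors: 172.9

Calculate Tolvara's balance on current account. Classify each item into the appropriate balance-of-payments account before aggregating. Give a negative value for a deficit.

Goods: -3471.8 + 1218.1 - 1888.4 - 3569.8 = -7711.9
Services: 604.3 + 350.3 + 824.9 + 265.4 - 633.7 - 150.3 = 1260.9
Primary income: 352.3 + 133.5 = 485.8
Secondary income: 926.5 - 250.4 + 237.0 = 913.1
Current account = (-7711.9) + 1260.9 + 485.8 + 913.1 = -5052.1
(Excluded from the current account — financial account: purchases of foreign government bonds by domestic residents 1394.1, sale of domestic government bonds to non-residents 1243.1; capital account: debt forgiveness received from foreign official creditors 172.9.)

-5052.1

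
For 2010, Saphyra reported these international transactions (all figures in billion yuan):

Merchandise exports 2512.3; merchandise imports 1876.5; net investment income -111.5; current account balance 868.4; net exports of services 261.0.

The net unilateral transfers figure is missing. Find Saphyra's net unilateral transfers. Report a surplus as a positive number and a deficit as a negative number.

83.1

Current account = goods balance + services balance + net primary income + net secondary income
Sum of the known components = 785.3
Net unilateral transfers = CA - (known components) = 868.4 - 785.3 = 83.1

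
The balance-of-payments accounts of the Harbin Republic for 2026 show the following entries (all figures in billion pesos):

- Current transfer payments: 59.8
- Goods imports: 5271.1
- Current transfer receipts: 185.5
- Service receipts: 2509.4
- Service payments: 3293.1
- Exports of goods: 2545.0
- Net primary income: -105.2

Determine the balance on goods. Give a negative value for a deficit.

-2726.1

Goods balance = 2545.0 - 5271.1 = -2726.1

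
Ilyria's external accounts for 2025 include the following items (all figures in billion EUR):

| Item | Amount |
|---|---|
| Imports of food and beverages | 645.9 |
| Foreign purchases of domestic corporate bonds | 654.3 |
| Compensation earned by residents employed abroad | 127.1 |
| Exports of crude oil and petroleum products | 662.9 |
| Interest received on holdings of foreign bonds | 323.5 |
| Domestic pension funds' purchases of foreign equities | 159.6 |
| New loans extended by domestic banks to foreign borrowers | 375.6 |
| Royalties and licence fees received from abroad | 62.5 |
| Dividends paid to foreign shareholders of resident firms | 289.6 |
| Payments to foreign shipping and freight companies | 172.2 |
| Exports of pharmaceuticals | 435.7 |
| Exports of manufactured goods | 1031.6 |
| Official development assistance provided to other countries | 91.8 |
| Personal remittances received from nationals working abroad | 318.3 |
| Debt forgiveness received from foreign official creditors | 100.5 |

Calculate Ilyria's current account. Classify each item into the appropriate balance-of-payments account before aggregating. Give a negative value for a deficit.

Goods: 435.7 + 662.9 - 645.9 + 1031.6 = 1484.3
Services: -172.2 + 62.5 = -109.7
Primary income: -289.6 + 127.1 + 323.5 = 161.0
Secondary income: 318.3 - 91.8 = 226.5
Current account = 1484.3 + (-109.7) + 161.0 + 226.5 = 1762.1
(Excluded from the current account — financial account: foreign purchases of domestic corporate bonds 654.3, domestic pension funds' purchases of foreign equities 159.6, new loans extended by domestic banks to foreign borrowers 375.6; capital account: debt forgiveness received from foreign official creditors 100.5.)

1762.1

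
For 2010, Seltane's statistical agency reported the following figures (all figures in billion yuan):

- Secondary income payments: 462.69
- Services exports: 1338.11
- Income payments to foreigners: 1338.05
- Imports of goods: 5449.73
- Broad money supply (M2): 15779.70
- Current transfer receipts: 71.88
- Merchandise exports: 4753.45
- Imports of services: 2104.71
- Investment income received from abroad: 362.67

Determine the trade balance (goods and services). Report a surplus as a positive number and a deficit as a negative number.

-1462.88

Goods balance = 4753.45 - 5449.73 = -696.28
Services balance = 1338.11 - 2104.71 = -766.60
Trade balance (goods + services) = -696.28 + (-766.60) = -1462.88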